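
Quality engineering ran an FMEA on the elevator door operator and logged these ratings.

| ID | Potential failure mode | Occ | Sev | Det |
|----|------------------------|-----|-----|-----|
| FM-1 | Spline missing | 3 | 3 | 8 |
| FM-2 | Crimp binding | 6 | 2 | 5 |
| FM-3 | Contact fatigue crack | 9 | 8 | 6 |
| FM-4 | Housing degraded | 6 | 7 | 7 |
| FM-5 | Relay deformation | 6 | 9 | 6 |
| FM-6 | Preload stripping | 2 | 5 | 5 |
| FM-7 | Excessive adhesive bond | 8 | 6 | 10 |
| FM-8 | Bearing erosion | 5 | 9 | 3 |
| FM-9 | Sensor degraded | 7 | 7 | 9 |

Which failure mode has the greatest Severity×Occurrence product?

FM-3

Criticality = Severity × Occurrence:
  FM-1: 3 × 3 = 9
  FM-2: 2 × 6 = 12
  FM-3: 8 × 9 = 72
  FM-4: 7 × 6 = 42
  FM-5: 9 × 6 = 54
  FM-6: 5 × 2 = 10
  FM-7: 6 × 8 = 48
  FM-8: 9 × 5 = 45
  FM-9: 7 × 7 = 49
Highest criticality is 72 → FM-3.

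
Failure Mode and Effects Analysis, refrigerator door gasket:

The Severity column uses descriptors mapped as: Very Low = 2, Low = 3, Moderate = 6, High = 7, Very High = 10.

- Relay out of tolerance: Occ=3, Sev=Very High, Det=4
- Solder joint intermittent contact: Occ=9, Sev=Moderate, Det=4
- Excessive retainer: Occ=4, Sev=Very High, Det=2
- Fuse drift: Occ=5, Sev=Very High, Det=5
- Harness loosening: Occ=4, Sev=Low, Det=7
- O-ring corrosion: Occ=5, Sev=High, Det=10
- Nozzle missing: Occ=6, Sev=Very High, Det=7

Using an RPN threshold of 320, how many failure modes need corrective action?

RPN = Severity × Occurrence × Detection:
  Relay out of tolerance: 10 × 3 × 4 = 120
  Solder joint intermittent contact: 6 × 9 × 4 = 216
  Excessive retainer: 10 × 4 × 2 = 80
  Fuse drift: 10 × 5 × 5 = 250
  Harness loosening: 3 × 4 × 7 = 84
  O-ring corrosion: 7 × 5 × 10 = 350
  Nozzle missing: 10 × 6 × 7 = 420
Modes with RPN ≥ 320: O-ring corrosion (350), Nozzle missing (420) → 2.

2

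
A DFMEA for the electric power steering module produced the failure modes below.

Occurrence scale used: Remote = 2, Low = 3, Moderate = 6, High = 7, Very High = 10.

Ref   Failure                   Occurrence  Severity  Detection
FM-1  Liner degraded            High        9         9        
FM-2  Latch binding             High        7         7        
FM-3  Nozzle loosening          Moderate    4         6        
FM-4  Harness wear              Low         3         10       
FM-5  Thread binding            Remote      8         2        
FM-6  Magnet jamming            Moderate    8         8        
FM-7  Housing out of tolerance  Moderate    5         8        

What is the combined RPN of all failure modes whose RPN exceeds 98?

1678

RPN = Severity × Occurrence × Detection:
  FM-1: 9 × 7 × 9 = 567
  FM-2: 7 × 7 × 7 = 343
  FM-3: 4 × 6 × 6 = 144
  FM-4: 3 × 3 × 10 = 90
  FM-5: 8 × 2 × 2 = 32
  FM-6: 8 × 6 × 8 = 384
  FM-7: 5 × 6 × 8 = 240
RPN > 98: FM-1 (567), FM-2 (343), FM-3 (144), FM-6 (384), FM-7 (240).
Sum: 567 + 343 + 144 + 384 + 240 = 1678.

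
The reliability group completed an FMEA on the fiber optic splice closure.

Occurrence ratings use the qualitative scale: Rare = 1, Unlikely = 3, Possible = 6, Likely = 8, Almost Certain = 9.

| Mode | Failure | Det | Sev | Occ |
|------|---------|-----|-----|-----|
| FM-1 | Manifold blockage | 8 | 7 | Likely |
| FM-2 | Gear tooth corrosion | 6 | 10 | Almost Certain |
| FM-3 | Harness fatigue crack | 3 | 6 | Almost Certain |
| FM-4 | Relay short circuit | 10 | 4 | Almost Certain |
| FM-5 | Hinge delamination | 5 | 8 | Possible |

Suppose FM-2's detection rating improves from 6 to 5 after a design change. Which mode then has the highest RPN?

FM-2

RPN = Severity × Occurrence × Detection:
  FM-1: 7 × 8 × 8 = 448
  FM-2: 10 × 9 × 6 = 540
  FM-3: 6 × 9 × 3 = 162
  FM-4: 4 × 9 × 10 = 360
  FM-5: 8 × 6 × 5 = 240
After action: FM-2 → 10 × 9 × 5 = 450.
Revised RPNs: FM-2=450, FM-1=448, FM-4=360, FM-5=240, FM-3=162.
Highest is now FM-2 (450).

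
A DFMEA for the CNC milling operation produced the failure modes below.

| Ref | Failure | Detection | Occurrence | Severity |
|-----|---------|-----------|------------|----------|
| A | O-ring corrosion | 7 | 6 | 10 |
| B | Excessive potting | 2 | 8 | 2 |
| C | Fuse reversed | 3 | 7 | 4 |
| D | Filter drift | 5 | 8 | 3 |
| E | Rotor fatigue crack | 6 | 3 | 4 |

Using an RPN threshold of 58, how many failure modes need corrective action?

4

RPN = Severity × Occurrence × Detection:
  A: 10 × 6 × 7 = 420
  B: 2 × 8 × 2 = 32
  C: 4 × 7 × 3 = 84
  D: 3 × 8 × 5 = 120
  E: 4 × 3 × 6 = 72
Modes with RPN ≥ 58: A (420), C (84), D (120), E (72) → 4.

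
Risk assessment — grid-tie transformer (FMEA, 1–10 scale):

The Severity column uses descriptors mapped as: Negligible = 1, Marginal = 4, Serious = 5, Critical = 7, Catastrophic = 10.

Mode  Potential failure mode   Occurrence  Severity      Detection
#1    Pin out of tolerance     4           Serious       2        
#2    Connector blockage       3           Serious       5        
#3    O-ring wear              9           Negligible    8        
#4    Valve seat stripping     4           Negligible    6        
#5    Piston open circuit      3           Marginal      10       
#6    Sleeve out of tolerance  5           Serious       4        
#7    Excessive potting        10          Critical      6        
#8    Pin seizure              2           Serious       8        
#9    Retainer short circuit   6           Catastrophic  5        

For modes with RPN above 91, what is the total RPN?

RPN = Severity × Occurrence × Detection:
  #1: 5 × 4 × 2 = 40
  #2: 5 × 3 × 5 = 75
  #3: 1 × 9 × 8 = 72
  #4: 1 × 4 × 6 = 24
  #5: 4 × 3 × 10 = 120
  #6: 5 × 5 × 4 = 100
  #7: 7 × 10 × 6 = 420
  #8: 5 × 2 × 8 = 80
  #9: 10 × 6 × 5 = 300
RPN > 91: #5 (120), #6 (100), #7 (420), #9 (300).
Sum: 120 + 100 + 420 + 300 = 940.

940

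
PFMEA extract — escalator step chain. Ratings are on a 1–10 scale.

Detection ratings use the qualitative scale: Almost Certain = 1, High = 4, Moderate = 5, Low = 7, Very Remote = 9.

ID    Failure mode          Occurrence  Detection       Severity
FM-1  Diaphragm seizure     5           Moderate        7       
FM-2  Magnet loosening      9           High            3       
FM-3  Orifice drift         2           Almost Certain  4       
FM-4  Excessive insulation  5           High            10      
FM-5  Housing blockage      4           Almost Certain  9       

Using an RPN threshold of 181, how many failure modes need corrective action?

1

RPN = Severity × Occurrence × Detection:
  FM-1: 7 × 5 × 5 = 175
  FM-2: 3 × 9 × 4 = 108
  FM-3: 4 × 2 × 1 = 8
  FM-4: 10 × 5 × 4 = 200
  FM-5: 9 × 4 × 1 = 36
Modes with RPN ≥ 181: FM-4 (200) → 1.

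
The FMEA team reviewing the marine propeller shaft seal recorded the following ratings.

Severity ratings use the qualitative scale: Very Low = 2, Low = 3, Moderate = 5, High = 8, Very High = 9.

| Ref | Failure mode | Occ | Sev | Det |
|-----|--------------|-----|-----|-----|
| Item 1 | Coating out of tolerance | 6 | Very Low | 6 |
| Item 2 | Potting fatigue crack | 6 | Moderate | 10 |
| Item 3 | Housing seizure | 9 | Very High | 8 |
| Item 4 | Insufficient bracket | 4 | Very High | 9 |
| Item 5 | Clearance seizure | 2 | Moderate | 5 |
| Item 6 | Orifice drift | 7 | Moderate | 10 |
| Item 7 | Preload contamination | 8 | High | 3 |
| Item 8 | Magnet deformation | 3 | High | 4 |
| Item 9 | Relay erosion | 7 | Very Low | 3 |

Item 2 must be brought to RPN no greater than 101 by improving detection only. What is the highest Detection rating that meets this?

3

Item 2: S=5, O=6, D=10 → current RPN = 300.
Fixed product = 30. Need 30 × D ≤ 101, so D ≤ 101/30 = 3.37.
Maximum integer Detection rating = 3 (gives RPN 90; D=4 would give 120 > 101).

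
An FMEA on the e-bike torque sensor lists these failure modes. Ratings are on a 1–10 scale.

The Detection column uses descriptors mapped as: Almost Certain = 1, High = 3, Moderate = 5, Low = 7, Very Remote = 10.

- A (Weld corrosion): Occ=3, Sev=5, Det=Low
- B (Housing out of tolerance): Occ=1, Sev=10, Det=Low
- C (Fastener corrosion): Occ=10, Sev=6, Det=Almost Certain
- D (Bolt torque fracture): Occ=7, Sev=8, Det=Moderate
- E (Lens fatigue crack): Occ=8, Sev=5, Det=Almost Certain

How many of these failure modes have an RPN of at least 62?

RPN = Severity × Occurrence × Detection:
  A: 5 × 3 × 7 = 105
  B: 10 × 1 × 7 = 70
  C: 6 × 10 × 1 = 60
  D: 8 × 7 × 5 = 280
  E: 5 × 8 × 1 = 40
Modes with RPN ≥ 62: A (105), B (70), D (280) → 3.

3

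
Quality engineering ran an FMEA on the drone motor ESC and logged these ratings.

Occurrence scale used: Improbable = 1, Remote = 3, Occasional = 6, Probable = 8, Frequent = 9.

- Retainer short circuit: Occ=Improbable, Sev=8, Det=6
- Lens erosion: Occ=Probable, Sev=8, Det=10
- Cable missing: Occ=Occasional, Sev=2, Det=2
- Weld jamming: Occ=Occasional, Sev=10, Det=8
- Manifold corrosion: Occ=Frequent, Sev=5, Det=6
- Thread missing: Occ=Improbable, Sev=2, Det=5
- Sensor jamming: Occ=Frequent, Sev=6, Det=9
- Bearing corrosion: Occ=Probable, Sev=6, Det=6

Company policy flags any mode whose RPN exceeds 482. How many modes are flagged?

2

RPN = Severity × Occurrence × Detection:
  Retainer short circuit: 8 × 1 × 6 = 48
  Lens erosion: 8 × 8 × 10 = 640
  Cable missing: 2 × 6 × 2 = 24
  Weld jamming: 10 × 6 × 8 = 480
  Manifold corrosion: 5 × 9 × 6 = 270
  Thread missing: 2 × 1 × 5 = 10
  Sensor jamming: 6 × 9 × 9 = 486
  Bearing corrosion: 6 × 8 × 6 = 288
Modes with RPN > 482: Lens erosion (640), Sensor jamming (486) → 2.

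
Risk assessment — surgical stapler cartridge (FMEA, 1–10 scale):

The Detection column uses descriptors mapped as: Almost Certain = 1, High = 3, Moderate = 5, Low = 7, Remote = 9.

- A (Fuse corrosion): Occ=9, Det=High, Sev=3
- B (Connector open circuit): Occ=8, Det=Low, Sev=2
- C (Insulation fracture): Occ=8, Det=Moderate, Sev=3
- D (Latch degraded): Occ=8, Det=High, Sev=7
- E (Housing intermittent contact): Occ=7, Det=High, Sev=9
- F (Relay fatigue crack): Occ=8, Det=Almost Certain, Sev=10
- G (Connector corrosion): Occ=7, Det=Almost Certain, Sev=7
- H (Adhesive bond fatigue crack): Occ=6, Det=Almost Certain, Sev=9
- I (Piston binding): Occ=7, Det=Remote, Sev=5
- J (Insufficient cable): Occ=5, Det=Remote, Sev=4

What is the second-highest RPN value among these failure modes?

RPN = Severity × Occurrence × Detection:
  A: 3 × 9 × 3 = 81
  B: 2 × 8 × 7 = 112
  C: 3 × 8 × 5 = 120
  D: 7 × 8 × 3 = 168
  E: 9 × 7 × 3 = 189
  F: 10 × 8 × 1 = 80
  G: 7 × 7 × 1 = 49
  H: 9 × 6 × 1 = 54
  I: 5 × 7 × 9 = 315
  J: 4 × 5 × 9 = 180
Sorted descending: 315, 189, 180, 168, 120, 112, 81, 80, 54, 49.
The second-highest RPN is 189 (E).

189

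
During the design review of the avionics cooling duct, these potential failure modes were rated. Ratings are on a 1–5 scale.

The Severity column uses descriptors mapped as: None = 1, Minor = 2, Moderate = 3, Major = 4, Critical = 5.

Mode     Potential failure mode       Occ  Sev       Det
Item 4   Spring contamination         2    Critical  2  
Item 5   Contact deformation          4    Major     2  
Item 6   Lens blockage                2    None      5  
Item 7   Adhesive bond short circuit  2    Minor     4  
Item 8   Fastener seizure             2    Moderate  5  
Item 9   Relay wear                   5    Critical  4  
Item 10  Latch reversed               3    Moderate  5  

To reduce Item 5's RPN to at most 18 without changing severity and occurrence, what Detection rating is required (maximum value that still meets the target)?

1

Item 5: S=4, O=4, D=2 → current RPN = 32.
Fixed product = 16. Need 16 × D ≤ 18, so D ≤ 18/16 = 1.12.
Maximum integer Detection rating = 1 (gives RPN 16; D=2 would give 32 > 18).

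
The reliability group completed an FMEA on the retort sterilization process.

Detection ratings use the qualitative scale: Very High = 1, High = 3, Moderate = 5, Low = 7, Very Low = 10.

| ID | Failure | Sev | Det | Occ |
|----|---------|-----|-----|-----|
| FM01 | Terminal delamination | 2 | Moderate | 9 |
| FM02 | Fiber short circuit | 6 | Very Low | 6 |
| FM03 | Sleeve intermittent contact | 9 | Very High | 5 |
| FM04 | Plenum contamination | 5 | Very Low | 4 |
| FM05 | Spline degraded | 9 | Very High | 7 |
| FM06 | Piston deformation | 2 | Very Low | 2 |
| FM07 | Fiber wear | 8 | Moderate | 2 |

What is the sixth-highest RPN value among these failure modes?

45

RPN = Severity × Occurrence × Detection:
  FM01: 2 × 9 × 5 = 90
  FM02: 6 × 6 × 10 = 360
  FM03: 9 × 5 × 1 = 45
  FM04: 5 × 4 × 10 = 200
  FM05: 9 × 7 × 1 = 63
  FM06: 2 × 2 × 10 = 40
  FM07: 8 × 2 × 5 = 80
Sorted descending: 360, 200, 90, 80, 63, 45, 40.
The sixth-highest RPN is 45 (FM03).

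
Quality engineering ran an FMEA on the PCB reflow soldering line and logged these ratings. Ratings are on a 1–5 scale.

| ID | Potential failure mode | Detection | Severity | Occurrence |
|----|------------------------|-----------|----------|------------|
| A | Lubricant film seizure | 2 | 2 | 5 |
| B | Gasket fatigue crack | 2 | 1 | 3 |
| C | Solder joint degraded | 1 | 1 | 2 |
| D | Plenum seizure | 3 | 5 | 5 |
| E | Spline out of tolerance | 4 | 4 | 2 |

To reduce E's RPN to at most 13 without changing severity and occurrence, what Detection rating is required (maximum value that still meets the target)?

1

E: S=4, O=2, D=4 → current RPN = 32.
Fixed product = 8. Need 8 × D ≤ 13, so D ≤ 13/8 = 1.62.
Maximum integer Detection rating = 1 (gives RPN 8; D=2 would give 16 > 13).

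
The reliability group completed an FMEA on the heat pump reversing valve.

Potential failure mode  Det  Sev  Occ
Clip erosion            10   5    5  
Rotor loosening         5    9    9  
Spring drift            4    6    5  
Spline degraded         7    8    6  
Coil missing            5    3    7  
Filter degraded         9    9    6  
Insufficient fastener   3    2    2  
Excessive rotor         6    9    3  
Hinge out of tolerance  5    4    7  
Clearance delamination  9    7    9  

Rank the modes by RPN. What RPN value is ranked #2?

RPN = Severity × Occurrence × Detection:
  Clip erosion: 5 × 5 × 10 = 250
  Rotor loosening: 9 × 9 × 5 = 405
  Spring drift: 6 × 5 × 4 = 120
  Spline degraded: 8 × 6 × 7 = 336
  Coil missing: 3 × 7 × 5 = 105
  Filter degraded: 9 × 6 × 9 = 486
  Insufficient fastener: 2 × 2 × 3 = 12
  Excessive rotor: 9 × 3 × 6 = 162
  Hinge out of tolerance: 4 × 7 × 5 = 140
  Clearance delamination: 7 × 9 × 9 = 567
Sorted descending: 567, 486, 405, 336, 250, 162, 140, 120, 105, 12.
The second-highest RPN is 486 (Filter degraded).

486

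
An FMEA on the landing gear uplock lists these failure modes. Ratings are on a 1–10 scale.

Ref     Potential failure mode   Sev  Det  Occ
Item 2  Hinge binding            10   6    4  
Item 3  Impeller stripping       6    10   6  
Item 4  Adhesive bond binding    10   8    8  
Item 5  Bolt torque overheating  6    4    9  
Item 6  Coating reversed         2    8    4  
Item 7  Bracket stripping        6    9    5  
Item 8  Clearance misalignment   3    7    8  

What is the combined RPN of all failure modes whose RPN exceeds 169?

RPN = Severity × Occurrence × Detection:
  Item 2: 10 × 4 × 6 = 240
  Item 3: 6 × 6 × 10 = 360
  Item 4: 10 × 8 × 8 = 640
  Item 5: 6 × 9 × 4 = 216
  Item 6: 2 × 4 × 8 = 64
  Item 7: 6 × 5 × 9 = 270
  Item 8: 3 × 8 × 7 = 168
RPN > 169: Item 2 (240), Item 3 (360), Item 4 (640), Item 5 (216), Item 7 (270).
Sum: 240 + 360 + 640 + 216 + 270 = 1726.

1726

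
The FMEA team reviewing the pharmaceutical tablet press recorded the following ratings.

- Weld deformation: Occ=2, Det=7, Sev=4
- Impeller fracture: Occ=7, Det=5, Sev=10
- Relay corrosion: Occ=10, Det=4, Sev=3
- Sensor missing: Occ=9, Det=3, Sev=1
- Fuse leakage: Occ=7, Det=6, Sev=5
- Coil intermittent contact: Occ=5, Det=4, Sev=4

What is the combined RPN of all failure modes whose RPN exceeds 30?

816

RPN = Severity × Occurrence × Detection:
  Weld deformation: 4 × 2 × 7 = 56
  Impeller fracture: 10 × 7 × 5 = 350
  Relay corrosion: 3 × 10 × 4 = 120
  Sensor missing: 1 × 9 × 3 = 27
  Fuse leakage: 5 × 7 × 6 = 210
  Coil intermittent contact: 4 × 5 × 4 = 80
RPN > 30: Weld deformation (56), Impeller fracture (350), Relay corrosion (120), Fuse leakage (210), Coil intermittent contact (80).
Sum: 56 + 350 + 120 + 210 + 80 = 816.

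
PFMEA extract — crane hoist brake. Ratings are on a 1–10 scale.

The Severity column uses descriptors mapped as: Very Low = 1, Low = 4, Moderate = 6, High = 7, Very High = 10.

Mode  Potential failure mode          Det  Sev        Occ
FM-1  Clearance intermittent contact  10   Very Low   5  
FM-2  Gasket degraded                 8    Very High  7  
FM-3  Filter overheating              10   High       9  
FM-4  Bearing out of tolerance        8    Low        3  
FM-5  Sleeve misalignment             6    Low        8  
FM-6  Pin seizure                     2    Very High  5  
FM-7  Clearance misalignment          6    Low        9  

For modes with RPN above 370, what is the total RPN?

1190

RPN = Severity × Occurrence × Detection:
  FM-1: 1 × 5 × 10 = 50
  FM-2: 10 × 7 × 8 = 560
  FM-3: 7 × 9 × 10 = 630
  FM-4: 4 × 3 × 8 = 96
  FM-5: 4 × 8 × 6 = 192
  FM-6: 10 × 5 × 2 = 100
  FM-7: 4 × 9 × 6 = 216
RPN > 370: FM-2 (560), FM-3 (630).
Sum: 560 + 630 = 1190.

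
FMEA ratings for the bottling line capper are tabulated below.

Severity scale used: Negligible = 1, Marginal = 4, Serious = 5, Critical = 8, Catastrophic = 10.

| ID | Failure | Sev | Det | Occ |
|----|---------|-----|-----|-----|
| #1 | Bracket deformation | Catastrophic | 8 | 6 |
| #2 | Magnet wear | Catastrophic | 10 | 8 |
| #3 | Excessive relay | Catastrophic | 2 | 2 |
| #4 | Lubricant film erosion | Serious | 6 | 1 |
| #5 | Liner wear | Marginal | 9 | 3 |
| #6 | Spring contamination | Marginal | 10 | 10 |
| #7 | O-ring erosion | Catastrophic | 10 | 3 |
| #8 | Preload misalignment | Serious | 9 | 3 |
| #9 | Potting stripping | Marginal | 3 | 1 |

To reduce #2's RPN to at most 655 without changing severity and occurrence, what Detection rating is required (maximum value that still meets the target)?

#2: S=10, O=8, D=10 → current RPN = 800.
Fixed product = 80. Need 80 × D ≤ 655, so D ≤ 655/80 = 8.19.
Maximum integer Detection rating = 8 (gives RPN 640; D=9 would give 720 > 655).

8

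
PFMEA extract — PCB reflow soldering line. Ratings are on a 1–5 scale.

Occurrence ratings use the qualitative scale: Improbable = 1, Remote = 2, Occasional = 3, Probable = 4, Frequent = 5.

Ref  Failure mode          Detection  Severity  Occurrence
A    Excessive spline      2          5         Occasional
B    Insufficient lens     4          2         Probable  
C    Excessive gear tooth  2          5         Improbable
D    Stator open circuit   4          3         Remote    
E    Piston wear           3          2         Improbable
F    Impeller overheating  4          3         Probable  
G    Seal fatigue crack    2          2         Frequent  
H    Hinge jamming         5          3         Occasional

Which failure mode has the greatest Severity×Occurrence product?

A

Criticality = Severity × Occurrence:
  A: 5 × 3 = 15
  B: 2 × 4 = 8
  C: 5 × 1 = 5
  D: 3 × 2 = 6
  E: 2 × 1 = 2
  F: 3 × 4 = 12
  G: 2 × 5 = 10
  H: 3 × 3 = 9
Highest criticality is 15 → A.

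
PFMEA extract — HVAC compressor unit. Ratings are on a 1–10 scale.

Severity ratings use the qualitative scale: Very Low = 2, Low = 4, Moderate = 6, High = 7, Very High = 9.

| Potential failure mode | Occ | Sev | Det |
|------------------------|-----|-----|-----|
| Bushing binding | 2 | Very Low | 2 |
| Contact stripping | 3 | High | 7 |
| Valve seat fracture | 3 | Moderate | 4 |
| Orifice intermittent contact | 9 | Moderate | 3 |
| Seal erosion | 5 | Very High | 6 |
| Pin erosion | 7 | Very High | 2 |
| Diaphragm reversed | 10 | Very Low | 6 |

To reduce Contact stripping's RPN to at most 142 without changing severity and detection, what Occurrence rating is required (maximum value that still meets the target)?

Contact stripping: S=7, O=3, D=7 → current RPN = 147.
Fixed product = 49. Need 49 × O ≤ 142, so O ≤ 142/49 = 2.90.
Maximum integer Occurrence rating = 2 (gives RPN 98; O=3 would give 147 > 142).

2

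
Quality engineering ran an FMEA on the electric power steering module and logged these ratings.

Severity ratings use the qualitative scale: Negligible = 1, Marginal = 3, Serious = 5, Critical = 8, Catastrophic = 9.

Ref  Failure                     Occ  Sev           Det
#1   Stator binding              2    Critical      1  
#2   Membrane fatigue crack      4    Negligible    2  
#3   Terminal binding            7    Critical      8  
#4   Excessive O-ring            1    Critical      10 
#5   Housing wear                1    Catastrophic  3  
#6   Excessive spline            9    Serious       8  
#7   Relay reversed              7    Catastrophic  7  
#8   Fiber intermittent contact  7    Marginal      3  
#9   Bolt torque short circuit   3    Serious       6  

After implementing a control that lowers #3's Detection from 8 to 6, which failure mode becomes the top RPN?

#7

RPN = Severity × Occurrence × Detection:
  #1: 8 × 2 × 1 = 16
  #2: 1 × 4 × 2 = 8
  #3: 8 × 7 × 8 = 448
  #4: 8 × 1 × 10 = 80
  #5: 9 × 1 × 3 = 27
  #6: 5 × 9 × 8 = 360
  #7: 9 × 7 × 7 = 441
  #8: 3 × 7 × 3 = 63
  #9: 5 × 3 × 6 = 90
After action: #3 → 8 × 7 × 6 = 336.
Revised RPNs: #7=441, #6=360, #3=336, #9=90, #4=80, #8=63, #5=27, #1=16, #2=8.
Highest is now #7 (441).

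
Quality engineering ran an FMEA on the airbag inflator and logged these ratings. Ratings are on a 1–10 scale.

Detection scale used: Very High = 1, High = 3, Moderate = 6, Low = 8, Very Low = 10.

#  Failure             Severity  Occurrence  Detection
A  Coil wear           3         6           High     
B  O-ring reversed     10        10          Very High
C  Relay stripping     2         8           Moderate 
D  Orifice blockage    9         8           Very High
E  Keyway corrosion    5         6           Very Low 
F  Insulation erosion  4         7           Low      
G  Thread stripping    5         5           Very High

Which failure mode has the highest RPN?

RPN = Severity × Occurrence × Detection:
  A: 3 × 6 × 3 = 54
  B: 10 × 10 × 1 = 100
  C: 2 × 8 × 6 = 96
  D: 9 × 8 × 1 = 72
  E: 5 × 6 × 10 = 300
  F: 4 × 7 × 8 = 224
  G: 5 × 5 × 1 = 25
Highest RPN is 300 → E.

E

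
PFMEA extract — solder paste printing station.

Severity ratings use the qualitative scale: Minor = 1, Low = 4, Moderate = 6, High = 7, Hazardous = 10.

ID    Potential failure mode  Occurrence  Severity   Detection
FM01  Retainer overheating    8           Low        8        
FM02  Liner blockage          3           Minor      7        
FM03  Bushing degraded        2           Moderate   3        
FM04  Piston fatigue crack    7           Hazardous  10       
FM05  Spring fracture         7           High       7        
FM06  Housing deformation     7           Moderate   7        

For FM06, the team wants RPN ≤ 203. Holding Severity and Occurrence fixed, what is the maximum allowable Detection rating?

4

FM06: S=6, O=7, D=7 → current RPN = 294.
Fixed product = 42. Need 42 × D ≤ 203, so D ≤ 203/42 = 4.83.
Maximum integer Detection rating = 4 (gives RPN 168; D=5 would give 210 > 203).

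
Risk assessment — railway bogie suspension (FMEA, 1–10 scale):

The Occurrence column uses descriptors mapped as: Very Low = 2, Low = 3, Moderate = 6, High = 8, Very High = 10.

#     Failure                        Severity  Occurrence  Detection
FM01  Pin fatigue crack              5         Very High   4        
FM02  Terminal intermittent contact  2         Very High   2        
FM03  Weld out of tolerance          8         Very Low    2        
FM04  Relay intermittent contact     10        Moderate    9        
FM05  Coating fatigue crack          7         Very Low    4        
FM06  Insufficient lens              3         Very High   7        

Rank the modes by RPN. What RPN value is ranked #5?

RPN = Severity × Occurrence × Detection:
  FM01: 5 × 10 × 4 = 200
  FM02: 2 × 10 × 2 = 40
  FM03: 8 × 2 × 2 = 32
  FM04: 10 × 6 × 9 = 540
  FM05: 7 × 2 × 4 = 56
  FM06: 3 × 10 × 7 = 210
Sorted descending: 540, 210, 200, 56, 40, 32.
The fifth-highest RPN is 40 (FM02).

40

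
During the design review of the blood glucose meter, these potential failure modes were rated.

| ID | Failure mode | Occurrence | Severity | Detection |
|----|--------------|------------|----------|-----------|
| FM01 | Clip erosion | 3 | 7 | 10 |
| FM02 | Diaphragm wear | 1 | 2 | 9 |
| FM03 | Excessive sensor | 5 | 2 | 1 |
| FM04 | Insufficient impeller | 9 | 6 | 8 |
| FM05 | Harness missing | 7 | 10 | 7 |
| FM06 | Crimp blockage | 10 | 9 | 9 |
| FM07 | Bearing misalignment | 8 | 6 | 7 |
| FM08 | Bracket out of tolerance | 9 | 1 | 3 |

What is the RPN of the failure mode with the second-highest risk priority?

490

RPN = Severity × Occurrence × Detection:
  FM01: 7 × 3 × 10 = 210
  FM02: 2 × 1 × 9 = 18
  FM03: 2 × 5 × 1 = 10
  FM04: 6 × 9 × 8 = 432
  FM05: 10 × 7 × 7 = 490
  FM06: 9 × 10 × 9 = 810
  FM07: 6 × 8 × 7 = 336
  FM08: 1 × 9 × 3 = 27
Sorted descending: 810, 490, 432, 336, 210, 27, 18, 10.
The second-highest RPN is 490 (FM05).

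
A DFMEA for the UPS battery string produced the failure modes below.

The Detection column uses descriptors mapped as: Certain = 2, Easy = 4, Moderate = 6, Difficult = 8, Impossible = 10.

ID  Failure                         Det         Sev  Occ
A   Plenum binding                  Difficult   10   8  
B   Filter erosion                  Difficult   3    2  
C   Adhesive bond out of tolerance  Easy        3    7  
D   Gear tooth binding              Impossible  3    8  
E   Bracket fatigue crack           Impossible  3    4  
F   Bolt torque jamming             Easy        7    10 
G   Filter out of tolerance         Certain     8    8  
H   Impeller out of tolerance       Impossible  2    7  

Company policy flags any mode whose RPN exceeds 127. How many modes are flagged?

5

RPN = Severity × Occurrence × Detection:
  A: 10 × 8 × 8 = 640
  B: 3 × 2 × 8 = 48
  C: 3 × 7 × 4 = 84
  D: 3 × 8 × 10 = 240
  E: 3 × 4 × 10 = 120
  F: 7 × 10 × 4 = 280
  G: 8 × 8 × 2 = 128
  H: 2 × 7 × 10 = 140
Modes with RPN > 127: A (640), D (240), F (280), G (128), H (140) → 5.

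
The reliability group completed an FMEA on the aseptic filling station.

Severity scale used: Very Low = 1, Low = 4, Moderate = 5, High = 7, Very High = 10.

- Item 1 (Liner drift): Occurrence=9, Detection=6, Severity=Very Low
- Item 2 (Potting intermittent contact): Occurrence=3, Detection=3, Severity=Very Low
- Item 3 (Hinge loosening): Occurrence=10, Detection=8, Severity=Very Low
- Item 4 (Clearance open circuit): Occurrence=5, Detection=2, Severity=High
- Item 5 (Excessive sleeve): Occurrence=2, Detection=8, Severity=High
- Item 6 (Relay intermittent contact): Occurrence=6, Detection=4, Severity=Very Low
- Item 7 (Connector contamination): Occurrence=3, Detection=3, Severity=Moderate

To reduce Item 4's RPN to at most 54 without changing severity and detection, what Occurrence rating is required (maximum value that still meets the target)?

Item 4: S=7, O=5, D=2 → current RPN = 70.
Fixed product = 14. Need 14 × O ≤ 54, so O ≤ 54/14 = 3.86.
Maximum integer Occurrence rating = 3 (gives RPN 42; O=4 would give 56 > 54).

3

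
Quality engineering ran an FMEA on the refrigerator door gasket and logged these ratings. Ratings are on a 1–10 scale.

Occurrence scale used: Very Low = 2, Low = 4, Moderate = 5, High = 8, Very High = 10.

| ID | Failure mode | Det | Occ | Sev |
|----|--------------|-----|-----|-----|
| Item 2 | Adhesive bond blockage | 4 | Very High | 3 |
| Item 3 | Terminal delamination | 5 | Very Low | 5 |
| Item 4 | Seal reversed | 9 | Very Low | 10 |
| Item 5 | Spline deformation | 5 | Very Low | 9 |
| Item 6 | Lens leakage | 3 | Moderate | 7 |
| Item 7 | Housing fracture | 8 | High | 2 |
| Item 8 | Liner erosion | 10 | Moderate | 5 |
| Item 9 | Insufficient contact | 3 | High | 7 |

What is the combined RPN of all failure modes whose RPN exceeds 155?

RPN = Severity × Occurrence × Detection:
  Item 2: 3 × 10 × 4 = 120
  Item 3: 5 × 2 × 5 = 50
  Item 4: 10 × 2 × 9 = 180
  Item 5: 9 × 2 × 5 = 90
  Item 6: 7 × 5 × 3 = 105
  Item 7: 2 × 8 × 8 = 128
  Item 8: 5 × 5 × 10 = 250
  Item 9: 7 × 8 × 3 = 168
RPN > 155: Item 4 (180), Item 8 (250), Item 9 (168).
Sum: 180 + 250 + 168 = 598.

598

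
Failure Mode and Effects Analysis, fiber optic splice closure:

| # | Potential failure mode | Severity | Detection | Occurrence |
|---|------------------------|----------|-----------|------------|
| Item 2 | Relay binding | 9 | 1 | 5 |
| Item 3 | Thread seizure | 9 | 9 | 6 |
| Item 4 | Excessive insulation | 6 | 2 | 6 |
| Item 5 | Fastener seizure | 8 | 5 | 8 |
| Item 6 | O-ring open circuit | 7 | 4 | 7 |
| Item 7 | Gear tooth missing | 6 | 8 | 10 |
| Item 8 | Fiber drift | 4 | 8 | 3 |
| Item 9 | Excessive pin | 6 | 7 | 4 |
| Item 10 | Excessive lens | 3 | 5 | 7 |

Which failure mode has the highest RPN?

Item 3

RPN = Severity × Occurrence × Detection:
  Item 2: 9 × 5 × 1 = 45
  Item 3: 9 × 6 × 9 = 486
  Item 4: 6 × 6 × 2 = 72
  Item 5: 8 × 8 × 5 = 320
  Item 6: 7 × 7 × 4 = 196
  Item 7: 6 × 10 × 8 = 480
  Item 8: 4 × 3 × 8 = 96
  Item 9: 6 × 4 × 7 = 168
  Item 10: 3 × 7 × 5 = 105
Highest RPN is 486 → Item 3.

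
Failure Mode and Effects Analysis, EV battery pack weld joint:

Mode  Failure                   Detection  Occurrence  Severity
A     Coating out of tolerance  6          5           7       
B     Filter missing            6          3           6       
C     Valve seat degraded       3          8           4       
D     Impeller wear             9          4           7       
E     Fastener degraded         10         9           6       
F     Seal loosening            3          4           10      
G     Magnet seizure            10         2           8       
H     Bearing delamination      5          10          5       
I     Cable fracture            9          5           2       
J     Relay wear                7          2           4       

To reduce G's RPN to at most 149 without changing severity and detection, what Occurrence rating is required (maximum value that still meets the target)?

G: S=8, O=2, D=10 → current RPN = 160.
Fixed product = 80. Need 80 × O ≤ 149, so O ≤ 149/80 = 1.86.
Maximum integer Occurrence rating = 1 (gives RPN 80; O=2 would give 160 > 149).

1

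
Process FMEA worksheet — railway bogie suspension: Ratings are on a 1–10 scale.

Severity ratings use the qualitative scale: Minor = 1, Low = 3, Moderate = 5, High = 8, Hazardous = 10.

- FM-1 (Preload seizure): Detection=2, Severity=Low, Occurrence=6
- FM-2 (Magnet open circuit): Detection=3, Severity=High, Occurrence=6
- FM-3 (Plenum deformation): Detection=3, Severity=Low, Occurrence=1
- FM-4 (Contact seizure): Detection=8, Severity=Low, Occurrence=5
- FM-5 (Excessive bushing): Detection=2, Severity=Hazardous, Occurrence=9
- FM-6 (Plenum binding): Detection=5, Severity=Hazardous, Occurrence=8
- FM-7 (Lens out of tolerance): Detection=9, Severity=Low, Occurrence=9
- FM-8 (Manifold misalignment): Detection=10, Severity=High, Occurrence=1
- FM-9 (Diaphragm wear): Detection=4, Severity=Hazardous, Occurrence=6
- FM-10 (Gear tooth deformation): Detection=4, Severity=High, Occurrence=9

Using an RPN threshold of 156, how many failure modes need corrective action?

RPN = Severity × Occurrence × Detection:
  FM-1: 3 × 6 × 2 = 36
  FM-2: 8 × 6 × 3 = 144
  FM-3: 3 × 1 × 3 = 9
  FM-4: 3 × 5 × 8 = 120
  FM-5: 10 × 9 × 2 = 180
  FM-6: 10 × 8 × 5 = 400
  FM-7: 3 × 9 × 9 = 243
  FM-8: 8 × 1 × 10 = 80
  FM-9: 10 × 6 × 4 = 240
  FM-10: 8 × 9 × 4 = 288
Modes with RPN ≥ 156: FM-5 (180), FM-6 (400), FM-7 (243), FM-9 (240), FM-10 (288) → 5.

5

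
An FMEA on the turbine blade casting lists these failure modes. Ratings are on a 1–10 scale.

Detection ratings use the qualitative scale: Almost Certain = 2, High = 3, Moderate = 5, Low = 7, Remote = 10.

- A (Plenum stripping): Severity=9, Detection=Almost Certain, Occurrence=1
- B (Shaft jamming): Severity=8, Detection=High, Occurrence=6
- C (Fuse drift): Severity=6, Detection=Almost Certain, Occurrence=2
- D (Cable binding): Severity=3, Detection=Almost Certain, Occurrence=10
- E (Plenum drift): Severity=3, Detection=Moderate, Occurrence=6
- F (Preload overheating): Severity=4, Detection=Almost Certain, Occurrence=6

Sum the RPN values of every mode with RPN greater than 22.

366

RPN = Severity × Occurrence × Detection:
  A: 9 × 1 × 2 = 18
  B: 8 × 6 × 3 = 144
  C: 6 × 2 × 2 = 24
  D: 3 × 10 × 2 = 60
  E: 3 × 6 × 5 = 90
  F: 4 × 6 × 2 = 48
RPN > 22: B (144), C (24), D (60), E (90), F (48).
Sum: 144 + 24 + 60 + 90 + 48 = 366.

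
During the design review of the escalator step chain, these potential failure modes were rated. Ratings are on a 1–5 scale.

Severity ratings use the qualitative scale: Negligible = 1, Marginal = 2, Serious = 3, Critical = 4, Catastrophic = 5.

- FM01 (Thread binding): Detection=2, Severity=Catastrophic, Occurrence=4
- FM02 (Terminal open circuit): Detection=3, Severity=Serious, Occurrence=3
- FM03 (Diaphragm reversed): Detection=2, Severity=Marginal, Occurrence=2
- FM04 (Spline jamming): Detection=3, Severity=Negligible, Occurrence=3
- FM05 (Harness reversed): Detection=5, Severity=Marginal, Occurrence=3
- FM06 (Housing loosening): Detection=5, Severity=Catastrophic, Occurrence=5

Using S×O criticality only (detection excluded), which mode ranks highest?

Criticality = Severity × Occurrence:
  FM01: 5 × 4 = 20
  FM02: 3 × 3 = 9
  FM03: 2 × 2 = 4
  FM04: 1 × 3 = 3
  FM05: 2 × 3 = 6
  FM06: 5 × 5 = 25
Highest criticality is 25 → FM06.

FM06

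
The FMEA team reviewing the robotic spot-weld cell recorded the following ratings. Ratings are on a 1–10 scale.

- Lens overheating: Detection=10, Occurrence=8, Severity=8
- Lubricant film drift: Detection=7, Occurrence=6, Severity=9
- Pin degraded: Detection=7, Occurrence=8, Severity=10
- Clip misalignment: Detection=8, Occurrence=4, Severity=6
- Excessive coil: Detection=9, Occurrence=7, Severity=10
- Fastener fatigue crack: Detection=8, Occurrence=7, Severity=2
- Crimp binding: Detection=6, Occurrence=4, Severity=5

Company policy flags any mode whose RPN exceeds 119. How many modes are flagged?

RPN = Severity × Occurrence × Detection:
  Lens overheating: 8 × 8 × 10 = 640
  Lubricant film drift: 9 × 6 × 7 = 378
  Pin degraded: 10 × 8 × 7 = 560
  Clip misalignment: 6 × 4 × 8 = 192
  Excessive coil: 10 × 7 × 9 = 630
  Fastener fatigue crack: 2 × 7 × 8 = 112
  Crimp binding: 5 × 4 × 6 = 120
Modes with RPN > 119: Lens overheating (640), Lubricant film drift (378), Pin degraded (560), Clip misalignment (192), Excessive coil (630), Crimp binding (120) → 6.

6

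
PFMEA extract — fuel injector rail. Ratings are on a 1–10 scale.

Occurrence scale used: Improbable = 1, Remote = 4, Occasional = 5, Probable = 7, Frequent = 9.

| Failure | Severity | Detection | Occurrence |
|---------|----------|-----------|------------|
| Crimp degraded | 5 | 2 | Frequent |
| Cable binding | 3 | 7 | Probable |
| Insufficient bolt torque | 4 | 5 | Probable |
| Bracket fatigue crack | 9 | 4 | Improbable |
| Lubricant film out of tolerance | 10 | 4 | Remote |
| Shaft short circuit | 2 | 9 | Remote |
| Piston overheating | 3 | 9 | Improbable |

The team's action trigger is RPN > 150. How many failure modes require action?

RPN = Severity × Occurrence × Detection:
  Crimp degraded: 5 × 9 × 2 = 90
  Cable binding: 3 × 7 × 7 = 147
  Insufficient bolt torque: 4 × 7 × 5 = 140
  Bracket fatigue crack: 9 × 1 × 4 = 36
  Lubricant film out of tolerance: 10 × 4 × 4 = 160
  Shaft short circuit: 2 × 4 × 9 = 72
  Piston overheating: 3 × 1 × 9 = 27
Modes with RPN > 150: Lubricant film out of tolerance (160) → 1.

1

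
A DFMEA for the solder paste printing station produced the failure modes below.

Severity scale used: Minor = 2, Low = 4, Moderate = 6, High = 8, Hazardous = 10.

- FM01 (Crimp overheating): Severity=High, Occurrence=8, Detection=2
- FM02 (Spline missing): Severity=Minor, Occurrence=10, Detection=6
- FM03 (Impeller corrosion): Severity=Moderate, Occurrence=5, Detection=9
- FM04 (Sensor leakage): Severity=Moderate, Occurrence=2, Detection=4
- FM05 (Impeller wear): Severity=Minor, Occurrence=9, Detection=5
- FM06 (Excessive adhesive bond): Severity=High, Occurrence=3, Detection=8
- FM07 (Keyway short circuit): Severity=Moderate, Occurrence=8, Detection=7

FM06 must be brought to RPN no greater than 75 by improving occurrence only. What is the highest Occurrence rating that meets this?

1

FM06: S=8, O=3, D=8 → current RPN = 192.
Fixed product = 64. Need 64 × O ≤ 75, so O ≤ 75/64 = 1.17.
Maximum integer Occurrence rating = 1 (gives RPN 64; O=2 would give 128 > 75).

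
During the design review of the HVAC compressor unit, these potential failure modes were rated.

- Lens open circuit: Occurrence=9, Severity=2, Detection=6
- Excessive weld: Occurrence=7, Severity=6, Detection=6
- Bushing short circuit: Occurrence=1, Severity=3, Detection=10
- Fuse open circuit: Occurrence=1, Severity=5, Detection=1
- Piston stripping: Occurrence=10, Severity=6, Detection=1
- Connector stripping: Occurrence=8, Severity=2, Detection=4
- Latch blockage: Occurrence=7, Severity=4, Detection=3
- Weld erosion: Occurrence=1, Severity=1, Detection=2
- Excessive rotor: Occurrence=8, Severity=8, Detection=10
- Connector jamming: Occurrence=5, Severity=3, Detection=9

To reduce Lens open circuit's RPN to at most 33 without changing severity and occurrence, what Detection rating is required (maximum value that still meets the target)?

1

Lens open circuit: S=2, O=9, D=6 → current RPN = 108.
Fixed product = 18. Need 18 × D ≤ 33, so D ≤ 33/18 = 1.83.
Maximum integer Detection rating = 1 (gives RPN 18; D=2 would give 36 > 33).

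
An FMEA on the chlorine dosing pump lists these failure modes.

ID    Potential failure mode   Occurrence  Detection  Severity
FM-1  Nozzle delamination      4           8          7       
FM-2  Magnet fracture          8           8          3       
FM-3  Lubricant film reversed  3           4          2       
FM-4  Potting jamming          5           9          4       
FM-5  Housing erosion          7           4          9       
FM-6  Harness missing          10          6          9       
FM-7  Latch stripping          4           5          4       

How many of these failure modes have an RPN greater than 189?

RPN = Severity × Occurrence × Detection:
  FM-1: 7 × 4 × 8 = 224
  FM-2: 3 × 8 × 8 = 192
  FM-3: 2 × 3 × 4 = 24
  FM-4: 4 × 5 × 9 = 180
  FM-5: 9 × 7 × 4 = 252
  FM-6: 9 × 10 × 6 = 540
  FM-7: 4 × 4 × 5 = 80
Modes with RPN > 189: FM-1 (224), FM-2 (192), FM-5 (252), FM-6 (540) → 4.

4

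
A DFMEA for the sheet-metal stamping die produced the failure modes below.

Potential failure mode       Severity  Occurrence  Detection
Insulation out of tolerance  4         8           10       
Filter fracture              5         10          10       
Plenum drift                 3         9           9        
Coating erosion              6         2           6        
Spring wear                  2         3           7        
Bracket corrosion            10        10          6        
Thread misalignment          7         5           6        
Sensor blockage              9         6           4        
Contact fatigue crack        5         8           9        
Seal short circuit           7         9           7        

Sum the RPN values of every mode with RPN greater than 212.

RPN = Severity × Occurrence × Detection:
  Insulation out of tolerance: 4 × 8 × 10 = 320
  Filter fracture: 5 × 10 × 10 = 500
  Plenum drift: 3 × 9 × 9 = 243
  Coating erosion: 6 × 2 × 6 = 72
  Spring wear: 2 × 3 × 7 = 42
  Bracket corrosion: 10 × 10 × 6 = 600
  Thread misalignment: 7 × 5 × 6 = 210
  Sensor blockage: 9 × 6 × 4 = 216
  Contact fatigue crack: 5 × 8 × 9 = 360
  Seal short circuit: 7 × 9 × 7 = 441
RPN > 212: Insulation out of tolerance (320), Filter fracture (500), Plenum drift (243), Bracket corrosion (600), Sensor blockage (216), Contact fatigue crack (360), Seal short circuit (441).
Sum: 320 + 500 + 243 + 600 + 216 + 360 + 441 = 2680.

2680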